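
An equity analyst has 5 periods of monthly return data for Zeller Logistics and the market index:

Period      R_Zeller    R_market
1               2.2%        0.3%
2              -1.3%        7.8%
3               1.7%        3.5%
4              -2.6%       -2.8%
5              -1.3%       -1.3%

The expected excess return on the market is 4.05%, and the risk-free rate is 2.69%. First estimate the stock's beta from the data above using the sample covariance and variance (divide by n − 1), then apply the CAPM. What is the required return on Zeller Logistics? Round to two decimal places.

3.11%

Mean R_i = (2.2 − 1.3 + 1.7 − 2.6 − 1.3) / 5 = -0.2600%
Mean R_m = (0.3 + 7.8 + 3.5 − 2.8 − 1.3) / 5 = 1.5000%
Σ(R_i − R̄_i)(R_m − R̄_m) = 7.3900  ⇒  Cov = 7.3900 / 4 = 1.8475
Σ(R_m − R̄_m)² = 71.4600  ⇒  Var(R_m) = 71.4600 / 4 = 17.8650
β = Cov / Var(R_m) = 1.8475 / 17.8650 = 0.1034
E(R) = R_f + β × MRP = 2.69% + 0.1034 × 4.05% = 3.11%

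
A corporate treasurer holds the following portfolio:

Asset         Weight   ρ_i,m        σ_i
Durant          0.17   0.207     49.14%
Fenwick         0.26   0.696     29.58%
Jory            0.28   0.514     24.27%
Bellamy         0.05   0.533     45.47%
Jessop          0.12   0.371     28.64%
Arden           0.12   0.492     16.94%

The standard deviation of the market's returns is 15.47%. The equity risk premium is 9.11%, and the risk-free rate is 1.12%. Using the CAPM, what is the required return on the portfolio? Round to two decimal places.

9.40%

β_Durant = 0.207 × 49.14% / 15.47% = 0.6575
β_Fenwick = 0.696 × 29.58% / 15.47% = 1.3308
β_Jory = 0.514 × 24.27% / 15.47% = 0.8064
β_Bellamy = 0.533 × 45.47% / 15.47% = 1.5666
β_Jessop = 0.371 × 28.64% / 15.47% = 0.6868
β_Arden = 0.492 × 16.94% / 15.47% = 0.5388
β_P = Σ w_i β_i = 0.17×0.6575 + 0.26×1.3308 + 0.28×0.8064 + 0.05×1.5666 + 0.12×0.6868 + 0.12×0.5388 = 0.9090
E(R_P) = R_f + β_P × MRP = 1.12% + 0.9090 × 9.11% = 9.40%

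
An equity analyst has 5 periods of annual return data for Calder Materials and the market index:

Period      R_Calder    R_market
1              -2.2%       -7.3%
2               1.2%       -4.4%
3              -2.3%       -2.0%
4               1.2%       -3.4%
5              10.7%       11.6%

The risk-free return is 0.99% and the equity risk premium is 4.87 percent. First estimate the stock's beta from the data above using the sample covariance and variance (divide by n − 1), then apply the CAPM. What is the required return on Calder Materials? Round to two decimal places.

Mean R_i = (-2.2 + 1.2 − 2.3 + 1.2 + 10.7) / 5 = 1.7200%
Mean R_m = (-7.3 − 4.4 − 2.0 − 3.4 + 11.6) / 5 = -1.1000%
Σ(R_i − R̄_i)(R_m − R̄_m) = 144.8800  ⇒  Cov = 144.8800 / 4 = 36.2200
Σ(R_m − R̄_m)² = 216.7200  ⇒  Var(R_m) = 216.7200 / 4 = 54.1800
β = Cov / Var(R_m) = 36.2200 / 54.1800 = 0.6685
E(R) = R_f + β × MRP = 0.99% + 0.6685 × 4.87% = 4.25%

4.25%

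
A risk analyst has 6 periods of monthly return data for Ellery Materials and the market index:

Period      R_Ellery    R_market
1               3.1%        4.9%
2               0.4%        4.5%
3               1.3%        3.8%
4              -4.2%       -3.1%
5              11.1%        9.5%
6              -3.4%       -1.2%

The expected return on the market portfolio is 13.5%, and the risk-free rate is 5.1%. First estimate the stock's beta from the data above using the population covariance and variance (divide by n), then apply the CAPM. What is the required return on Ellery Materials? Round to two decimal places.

14.75%

Mean R_i = (3.1 + 0.4 + 1.3 − 4.2 + 11.1 − 3.4) / 6 = 1.3833%
Mean R_m = (4.9 + 4.5 + 3.8 − 3.1 + 9.5 − 1.2) / 6 = 3.0667%
Σ(R_i − R̄_i)(R_m − R̄_m) = 119.0267  ⇒  Cov = 119.0267 / 6 = 19.8378
Σ(R_m − R̄_m)² = 103.5733  ⇒  Var(R_m) = 103.5733 / 6 = 17.2622
β = Cov / Var(R_m) = 19.8378 / 17.2622 = 1.1492
MRP = 13.5% − 5.1% = 8.40%
E(R) = R_f + β × MRP = 5.1% + 1.1492 × 8.4% = 14.75%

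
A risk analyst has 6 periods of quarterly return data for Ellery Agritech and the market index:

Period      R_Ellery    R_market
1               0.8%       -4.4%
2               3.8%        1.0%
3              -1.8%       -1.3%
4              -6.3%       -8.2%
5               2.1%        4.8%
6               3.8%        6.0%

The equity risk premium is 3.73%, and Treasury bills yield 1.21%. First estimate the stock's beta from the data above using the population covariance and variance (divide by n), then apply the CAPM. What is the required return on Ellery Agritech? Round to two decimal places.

Mean R_i = (0.8 + 3.8 − 1.8 − 6.3 + 2.1 + 3.8) / 6 = 0.4000%
Mean R_m = (-4.4 + 1.0 − 1.3 − 8.2 + 4.8 + 6.0) / 6 = -0.3500%
Σ(R_i − R̄_i)(R_m − R̄_m) = 88.0000  ⇒  Cov = 88.0000 / 6 = 14.6667
Σ(R_m − R̄_m)² = 147.5950  ⇒  Var(R_m) = 147.5950 / 6 = 24.5992
β = Cov / Var(R_m) = 14.6667 / 24.5992 = 0.5962
E(R) = R_f + β × MRP = 1.21% + 0.5962 × 3.73% = 3.43%

3.43%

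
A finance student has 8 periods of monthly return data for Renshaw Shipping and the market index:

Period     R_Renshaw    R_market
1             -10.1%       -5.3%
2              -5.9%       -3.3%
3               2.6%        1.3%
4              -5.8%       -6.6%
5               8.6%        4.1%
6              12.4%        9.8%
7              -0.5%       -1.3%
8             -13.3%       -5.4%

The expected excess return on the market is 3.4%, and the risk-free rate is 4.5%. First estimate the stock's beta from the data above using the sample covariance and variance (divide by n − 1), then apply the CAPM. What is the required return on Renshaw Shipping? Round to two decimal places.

Mean R_i = (-10.1 − 5.9 + 2.6 − 5.8 + 8.6 + 12.4 − 0.5 − 13.3) / 8 = -1.5000%
Mean R_m = (-5.3 − 3.3 + 1.3 − 6.6 + 4.1 + 9.8 − 1.3 − 5.4) / 8 = -0.8375%
Σ(R_i − R̄_i)(R_m − R̄_m) = 333.8600  ⇒  Cov = 333.8600 / 7 = 47.6943
Σ(R_m − R̄_m)² = 222.3188  ⇒  Var(R_m) = 222.3188 / 7 = 31.7598
β = Cov / Var(R_m) = 47.6943 / 31.7598 = 1.5017
E(R) = R_f + β × MRP = 4.5% + 1.5017 × 3.4% = 9.61%

9.61%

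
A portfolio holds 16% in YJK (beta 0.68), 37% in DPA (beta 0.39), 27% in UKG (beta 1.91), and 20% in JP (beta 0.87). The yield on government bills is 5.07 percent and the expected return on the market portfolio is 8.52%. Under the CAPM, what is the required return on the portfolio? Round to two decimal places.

β_P = Σ w_i β_i = 0.16×0.68 + 0.37×0.39 + 0.27×1.91 + 0.20×0.87 = 0.9428
MRP = 8.52% − 5.07% = 3.45%
E(R_P) = R_f + β_P × MRP = 5.07% + 0.9428 × 3.45% = 8.32%

8.32%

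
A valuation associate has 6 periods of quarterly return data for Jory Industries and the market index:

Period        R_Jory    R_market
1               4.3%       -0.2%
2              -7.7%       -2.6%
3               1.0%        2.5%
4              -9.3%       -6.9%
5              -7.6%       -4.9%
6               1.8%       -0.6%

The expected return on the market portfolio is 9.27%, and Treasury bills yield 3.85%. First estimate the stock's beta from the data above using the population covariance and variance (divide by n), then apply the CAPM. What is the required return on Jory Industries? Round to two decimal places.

11.77%

Mean R_i = (4.3 − 7.7 + 1.0 − 9.3 − 7.6 + 1.8) / 6 = -2.9167%
Mean R_m = (-0.2 − 2.6 + 2.5 − 6.9 − 4.9 − 0.6) / 6 = -2.1167%
Σ(R_i − R̄_i)(R_m − R̄_m) = 84.9483  ⇒  Cov = 84.9483 / 6 = 14.1581
Σ(R_m − R̄_m)² = 58.1483  ⇒  Var(R_m) = 58.1483 / 6 = 9.6914
β = Cov / Var(R_m) = 14.1581 / 9.6914 = 1.4609
MRP = 9.27% − 3.85% = 5.42%
E(R) = R_f + β × MRP = 3.85% + 1.4609 × 5.42% = 11.77%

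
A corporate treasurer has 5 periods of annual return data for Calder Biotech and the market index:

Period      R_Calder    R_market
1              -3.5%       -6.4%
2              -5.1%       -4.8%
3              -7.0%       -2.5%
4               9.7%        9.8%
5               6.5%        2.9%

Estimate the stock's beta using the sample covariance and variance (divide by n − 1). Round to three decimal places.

Mean R_i = (-3.5 − 5.1 − 7.0 + 9.7 + 6.5) / 5 = 0.1200%
Mean R_m = (-6.4 − 4.8 − 2.5 + 9.8 + 2.9) / 5 = -0.2000%
Σ(R_i − R̄_i)(R_m − R̄_m) = 178.4100  ⇒  Cov = 178.4100 / 4 = 44.6025
Σ(R_m − R̄_m)² = 174.5000  ⇒  Var(R_m) = 174.5000 / 4 = 43.6250
β = Cov / Var(R_m) = 44.6025 / 43.6250 = 1.0224

1.022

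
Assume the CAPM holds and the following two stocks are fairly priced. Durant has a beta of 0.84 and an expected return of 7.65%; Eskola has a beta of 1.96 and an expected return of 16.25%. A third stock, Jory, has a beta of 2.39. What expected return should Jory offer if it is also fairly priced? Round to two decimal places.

19.55%

MRP (SML slope) = (16.25% − 7.65%) / (1.96 − 0.84) = 8.60% / 1.12 = 7.6786%
R_f (intercept) = 7.65% − 0.84 × 7.6786% = 1.2000%
E(R_Jory) = R_f + β × MRP = 1.2000% + 2.39 × 7.6786% = 19.55%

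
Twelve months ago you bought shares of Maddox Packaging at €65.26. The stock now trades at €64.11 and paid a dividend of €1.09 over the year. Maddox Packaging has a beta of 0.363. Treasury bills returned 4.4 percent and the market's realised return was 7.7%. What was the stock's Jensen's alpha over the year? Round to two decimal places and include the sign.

Realised HPR = (P1 + D1 − P0) / P0 = (64.11 + 1.09 − 65.26) / 65.26 = -0.06 / 65.26 = -0.0919%
MRP = 7.7% − 4.4% = 3.30%
CAPM required = R_f + β·MRP = 4.4% + 0.363 × 3.3% = 5.5979%
α = realised − required = -0.0919% − 5.5979% = -5.69%

-5.69%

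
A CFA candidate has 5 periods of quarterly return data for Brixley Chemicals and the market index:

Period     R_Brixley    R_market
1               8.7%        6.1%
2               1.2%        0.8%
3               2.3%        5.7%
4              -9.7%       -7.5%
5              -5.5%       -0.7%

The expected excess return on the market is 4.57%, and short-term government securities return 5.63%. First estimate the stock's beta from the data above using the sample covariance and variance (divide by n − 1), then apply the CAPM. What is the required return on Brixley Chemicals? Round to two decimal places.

Mean R_i = (8.7 + 1.2 + 2.3 − 9.7 − 5.5) / 5 = -0.6000%
Mean R_m = (6.1 + 0.8 + 5.7 − 7.5 − 0.7) / 5 = 0.8800%
Σ(R_i − R̄_i)(R_m − R̄_m) = 146.3800  ⇒  Cov = 146.3800 / 4 = 36.5950
Σ(R_m − R̄_m)² = 123.2080  ⇒  Var(R_m) = 123.2080 / 4 = 30.8020
β = Cov / Var(R_m) = 36.5950 / 30.8020 = 1.1881
E(R) = R_f + β × MRP = 5.63% + 1.1881 × 4.57% = 11.06%

11.06%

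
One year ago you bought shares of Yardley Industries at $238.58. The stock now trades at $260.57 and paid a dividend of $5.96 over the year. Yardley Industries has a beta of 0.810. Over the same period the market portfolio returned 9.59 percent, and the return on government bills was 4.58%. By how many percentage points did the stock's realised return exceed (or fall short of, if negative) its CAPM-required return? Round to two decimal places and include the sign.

+3.08%

Realised HPR = (P1 + D1 − P0) / P0 = (260.57 + 5.96 − 238.58) / 238.58 = 27.95 / 238.58 = 11.7151%
MRP = 9.59% − 4.58% = 5.01%
CAPM required = R_f + β·MRP = 4.58% + 0.810 × 5.01% = 8.63810%
α = realised − required = 11.7151% − 8.63810% = +3.08%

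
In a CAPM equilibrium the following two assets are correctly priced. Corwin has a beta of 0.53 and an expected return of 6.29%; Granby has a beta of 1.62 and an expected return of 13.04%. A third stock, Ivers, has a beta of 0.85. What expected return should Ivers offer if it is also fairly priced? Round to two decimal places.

8.27%

MRP (SML slope) = (13.04% − 6.29%) / (1.62 − 0.53) = 6.75% / 1.09 = 6.1927%
R_f (intercept) = 6.29% − 0.53 × 6.1927% = 3.0079%
E(R_Ivers) = R_f + β × MRP = 3.0079% + 0.85 × 6.1927% = 8.27%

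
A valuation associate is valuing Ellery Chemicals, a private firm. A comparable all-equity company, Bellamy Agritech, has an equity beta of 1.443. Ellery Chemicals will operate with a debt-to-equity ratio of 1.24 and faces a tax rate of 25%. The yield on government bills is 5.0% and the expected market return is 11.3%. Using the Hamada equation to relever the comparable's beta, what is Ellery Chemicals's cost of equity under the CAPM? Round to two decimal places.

β_L = β_U × [1 + (1 − t)(D/E)] = 1.443 × [1 + (1 − 0.25) × 1.24]
    = 1.443 × [1 + 0.75 × 1.24] = 1.443 × 1.9300 = 2.7850
MRP = 11.3% − 5.0% = 6.30%
E(R) = R_f + β_L × MRP = 5.0% + 2.7850 × 6.3% = 22.55%

22.55%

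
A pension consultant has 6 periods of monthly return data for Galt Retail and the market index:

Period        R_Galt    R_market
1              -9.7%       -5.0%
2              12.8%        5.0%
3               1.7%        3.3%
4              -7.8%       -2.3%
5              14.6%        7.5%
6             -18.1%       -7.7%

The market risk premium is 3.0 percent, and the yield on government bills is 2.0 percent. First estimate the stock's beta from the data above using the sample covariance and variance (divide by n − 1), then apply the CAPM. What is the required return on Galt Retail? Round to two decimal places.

8.37%

Mean R_i = (-9.7 + 12.8 + 1.7 − 7.8 + 14.6 − 18.1) / 6 = -1.0833%
Mean R_m = (-5.0 + 5.0 + 3.3 − 2.3 + 7.5 − 7.7) / 6 = 0.1333%
Σ(R_i − R̄_i)(R_m − R̄_m) = 385.7867  ⇒  Cov = 385.7867 / 5 = 77.1573
Σ(R_m − R̄_m)² = 181.6133  ⇒  Var(R_m) = 181.6133 / 5 = 36.3227
β = Cov / Var(R_m) = 77.1573 / 36.3227 = 2.1242
E(R) = R_f + β × MRP = 2.0% + 2.1242 × 3.0% = 8.37%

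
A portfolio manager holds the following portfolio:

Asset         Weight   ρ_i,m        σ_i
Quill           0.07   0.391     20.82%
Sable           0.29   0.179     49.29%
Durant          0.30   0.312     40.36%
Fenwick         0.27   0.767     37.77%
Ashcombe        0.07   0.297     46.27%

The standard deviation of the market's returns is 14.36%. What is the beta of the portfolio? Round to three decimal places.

β_Quill = 0.391 × 20.82% / 14.36% = 0.5669
β_Sable = 0.179 × 49.29% / 14.36% = 0.6144
β_Durant = 0.312 × 40.36% / 14.36% = 0.8769
β_Fenwick = 0.767 × 37.77% / 14.36% = 2.0174
β_Ashcombe = 0.297 × 46.27% / 14.36% = 0.9570
β_P = Σ w_i β_i = 0.07×0.5669 + 0.29×0.6144 + 0.30×0.8769 + 0.27×2.0174 + 0.07×0.9570 = 1.0926

1.093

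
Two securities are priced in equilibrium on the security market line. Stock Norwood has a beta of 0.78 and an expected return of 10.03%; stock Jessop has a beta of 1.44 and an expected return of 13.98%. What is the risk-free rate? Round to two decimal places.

5.36%

Both satisfy E(R) = R_f + β·MRP, so the slope of the SML is
MRP = (13.98% − 10.03%) / (1.44 − 0.78) = 3.95% / 0.66 = 5.9848%
R_f = E(R_Norwood) − β_Norwood·MRP = 10.03% − 0.78 × 5.9848% = 5.3619%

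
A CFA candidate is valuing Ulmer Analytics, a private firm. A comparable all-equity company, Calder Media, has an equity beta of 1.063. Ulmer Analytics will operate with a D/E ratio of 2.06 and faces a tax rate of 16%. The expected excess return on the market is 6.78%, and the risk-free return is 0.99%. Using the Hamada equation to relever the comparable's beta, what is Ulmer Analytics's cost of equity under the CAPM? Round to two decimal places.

20.67%

β_L = β_U × [1 + (1 − t)(D/E)] = 1.063 × [1 + (1 − 0.16) × 2.06]
    = 1.063 × [1 + 0.84 × 2.06] = 1.063 × 2.7304 = 2.9024
E(R) = R_f + β_L × MRP = 0.99% + 2.9024 × 6.78% = 20.67%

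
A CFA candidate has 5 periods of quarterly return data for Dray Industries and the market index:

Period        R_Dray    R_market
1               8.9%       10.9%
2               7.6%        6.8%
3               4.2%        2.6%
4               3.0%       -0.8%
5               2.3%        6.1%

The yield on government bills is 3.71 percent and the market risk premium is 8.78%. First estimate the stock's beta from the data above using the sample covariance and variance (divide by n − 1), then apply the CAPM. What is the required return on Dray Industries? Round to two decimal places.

7.97%

Mean R_i = (8.9 + 7.6 + 4.2 + 3.0 + 2.3) / 5 = 5.2000%
Mean R_m = (10.9 + 6.8 + 2.6 − 0.8 + 6.1) / 5 = 5.1200%
Σ(R_i − R̄_i)(R_m − R̄_m) = 38.1200  ⇒  Cov = 38.1200 / 4 = 9.5300
Σ(R_m − R̄_m)² = 78.5880  ⇒  Var(R_m) = 78.5880 / 4 = 19.6470
β = Cov / Var(R_m) = 9.5300 / 19.6470 = 0.4851
E(R) = R_f + β × MRP = 3.71% + 0.4851 × 8.78% = 7.97%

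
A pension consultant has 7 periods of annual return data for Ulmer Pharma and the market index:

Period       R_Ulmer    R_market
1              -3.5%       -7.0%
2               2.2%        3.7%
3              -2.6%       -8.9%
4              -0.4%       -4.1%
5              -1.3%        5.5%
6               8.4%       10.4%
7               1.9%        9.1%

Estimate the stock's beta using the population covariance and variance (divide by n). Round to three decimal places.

Mean R_i = (-3.5 + 2.2 − 2.6 − 0.4 − 1.3 + 8.4 + 1.9) / 7 = 0.6714%
Mean R_m = (-7.0 + 3.7 − 8.9 − 4.1 + 5.5 + 10.4 + 9.1) / 7 = 1.2429%
Σ(R_i − R̄_i)(R_m − R̄_m) = 149.0786  ⇒  Cov = 149.0786 / 7 = 21.2969
Σ(R_m − R̄_m)² = 369.1171  ⇒  Var(R_m) = 369.1171 / 7 = 52.7310
β = Cov / Var(R_m) = 21.2969 / 52.7310 = 0.4039

0.404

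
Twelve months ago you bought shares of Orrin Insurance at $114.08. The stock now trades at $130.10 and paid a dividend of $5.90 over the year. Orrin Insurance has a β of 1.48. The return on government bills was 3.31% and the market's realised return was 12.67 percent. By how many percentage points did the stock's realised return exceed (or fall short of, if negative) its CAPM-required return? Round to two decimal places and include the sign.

Realised HPR = (P1 + D1 − P0) / P0 = (130.10 + 5.90 − 114.08) / 114.08 = 21.92 / 114.08 = 19.2146%
MRP = 12.67% − 3.31% = 9.36%
CAPM required = R_f + β·MRP = 3.31% + 1.48 × 9.36% = 17.1628%
α = realised − required = 19.2146% − 17.1628% = +2.05%

+2.05%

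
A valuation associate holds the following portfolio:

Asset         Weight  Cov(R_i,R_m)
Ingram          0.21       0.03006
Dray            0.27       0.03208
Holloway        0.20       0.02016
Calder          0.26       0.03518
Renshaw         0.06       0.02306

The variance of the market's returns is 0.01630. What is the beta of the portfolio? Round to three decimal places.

β_Ingram = 0.03006 / 0.01630 = 1.8442
β_Dray = 0.03208 / 0.01630 = 1.9681
β_Holloway = 0.02016 / 0.01630 = 1.2368
β_Calder = 0.03518 / 0.01630 = 2.1583
β_Renshaw = 0.02306 / 0.01630 = 1.4147
β_P = Σ w_i β_i = 0.21×1.8442 + 0.27×1.9681 + 0.20×1.2368 + 0.26×2.1583 + 0.06×1.4147 = 1.8121

1.812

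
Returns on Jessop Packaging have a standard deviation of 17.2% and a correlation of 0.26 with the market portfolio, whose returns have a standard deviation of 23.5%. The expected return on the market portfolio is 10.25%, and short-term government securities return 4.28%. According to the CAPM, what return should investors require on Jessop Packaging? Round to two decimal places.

5.42%

β = ρ × σ_i / σ_m = 0.26 × 17.2% / 23.5% = 0.1903
MRP = 10.25% − 4.28% = 5.97%
E(R) = 4.28% + 0.1903 × 5.97% = 5.42%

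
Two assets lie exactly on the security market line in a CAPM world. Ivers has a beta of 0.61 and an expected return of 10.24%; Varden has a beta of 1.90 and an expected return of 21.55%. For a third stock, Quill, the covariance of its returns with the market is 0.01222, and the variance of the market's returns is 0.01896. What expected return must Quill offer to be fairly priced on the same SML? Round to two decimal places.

10.54%

MRP = (21.55% − 10.24%) / (1.90 − 0.61) = 8.7674%
R_f = 10.24% − 0.61 × 8.7674% = 4.8919%
β_Quill = Cov / Var(R_m) = 0.01222 / 0.01896 = 0.6445
E(R_Quill) = R_f + β × MRP = 4.8919% + 0.6445 × 8.7674% = 10.54%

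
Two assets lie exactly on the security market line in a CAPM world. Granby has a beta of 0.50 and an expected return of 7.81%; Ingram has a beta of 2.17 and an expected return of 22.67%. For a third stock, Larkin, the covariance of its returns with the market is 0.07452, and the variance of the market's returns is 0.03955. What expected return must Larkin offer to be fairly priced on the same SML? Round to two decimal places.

20.13%

MRP = (22.67% − 7.81%) / (2.17 − 0.50) = 8.8982%
R_f = 7.81% − 0.50 × 8.8982% = 3.3609%
β_Larkin = Cov / Var(R_m) = 0.07452 / 0.03955 = 1.8842
E(R_Larkin) = R_f + β × MRP = 3.3609% + 1.8842 × 8.8982% = 20.13%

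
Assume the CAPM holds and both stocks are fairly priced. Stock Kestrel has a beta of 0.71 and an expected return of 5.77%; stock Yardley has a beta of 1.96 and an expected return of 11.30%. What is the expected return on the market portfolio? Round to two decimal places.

7.05%

Both satisfy E(R) = R_f + β·MRP, so the slope of the SML is
MRP = (11.30% − 5.77%) / (1.96 − 0.71) = 5.53% / 1.25 = 4.4240%
R_f = E(R_Kestrel) − β_Kestrel·MRP = 5.77% − 0.71 × 4.4240% = 2.6290%
E(R_m) = R_f + MRP = 2.6290% + 4.4240% = 7.05%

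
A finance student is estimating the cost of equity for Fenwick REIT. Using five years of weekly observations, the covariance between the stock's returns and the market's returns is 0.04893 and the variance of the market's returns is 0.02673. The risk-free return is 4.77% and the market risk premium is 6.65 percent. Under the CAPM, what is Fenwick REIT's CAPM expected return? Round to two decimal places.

β = Cov(R_i, R_m) / Var(R_m) = 0.04893 / 0.02673 = 1.8305
E(R) = R_f + β × MRP = 4.77% + 1.8305 × 6.65% = 16.94%

16.94%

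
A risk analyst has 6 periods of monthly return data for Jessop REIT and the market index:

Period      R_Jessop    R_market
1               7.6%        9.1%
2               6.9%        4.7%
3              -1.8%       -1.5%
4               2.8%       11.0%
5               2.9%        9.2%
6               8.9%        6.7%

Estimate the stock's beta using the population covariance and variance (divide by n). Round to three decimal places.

0.424

Mean R_i = (7.6 + 6.9 − 1.8 + 2.8 + 2.9 + 8.9) / 6 = 4.5500%
Mean R_m = (9.1 + 4.7 − 1.5 + 11.0 + 9.2 + 6.7) / 6 = 6.5333%
Σ(R_i − R̄_i)(R_m − R̄_m) = 43.0400  ⇒  Cov = 43.0400 / 6 = 7.1733
Σ(R_m − R̄_m)² = 101.5733  ⇒  Var(R_m) = 101.5733 / 6 = 16.9289
β = Cov / Var(R_m) = 7.1733 / 16.9289 = 0.4237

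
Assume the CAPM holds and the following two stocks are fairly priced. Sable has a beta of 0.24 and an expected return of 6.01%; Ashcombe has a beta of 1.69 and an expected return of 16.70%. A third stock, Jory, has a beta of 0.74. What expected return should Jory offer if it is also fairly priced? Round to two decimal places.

9.70%

MRP (SML slope) = (16.70% − 6.01%) / (1.69 − 0.24) = 10.69% / 1.45 = 7.3724%
R_f (intercept) = 6.01% − 0.24 × 7.3724% = 4.2406%
E(R_Jory) = R_f + β × MRP = 4.2406% + 0.74 × 7.3724% = 9.70%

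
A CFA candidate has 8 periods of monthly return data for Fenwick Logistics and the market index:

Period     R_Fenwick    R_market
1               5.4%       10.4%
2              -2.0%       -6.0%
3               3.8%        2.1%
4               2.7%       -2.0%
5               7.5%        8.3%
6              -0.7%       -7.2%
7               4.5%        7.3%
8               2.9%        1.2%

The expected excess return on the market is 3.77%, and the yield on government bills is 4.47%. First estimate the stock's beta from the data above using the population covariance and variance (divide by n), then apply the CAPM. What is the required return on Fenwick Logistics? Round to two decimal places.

6.11%

Mean R_i = (5.4 − 2.0 + 3.8 + 2.7 + 7.5 − 0.7 + 4.5 + 2.9) / 8 = 3.0125%
Mean R_m = (10.4 − 6.0 + 2.1 − 2.0 + 8.3 − 7.2 + 7.3 + 1.2) / 8 = 1.7625%
Σ(R_i − R̄_i)(R_m − R̄_m) = 131.8838  ⇒  Cov = 131.8838 / 8 = 16.4855
Σ(R_m − R̄_m)² = 303.1788  ⇒  Var(R_m) = 303.1788 / 8 = 37.8974
β = Cov / Var(R_m) = 16.4855 / 37.8974 = 0.4350
E(R) = R_f + β × MRP = 4.47% + 0.4350 × 3.77% = 6.11%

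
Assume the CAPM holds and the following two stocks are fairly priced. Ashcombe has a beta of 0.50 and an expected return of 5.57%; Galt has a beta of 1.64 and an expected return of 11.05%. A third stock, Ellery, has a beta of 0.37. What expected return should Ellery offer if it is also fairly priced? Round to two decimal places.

MRP (SML slope) = (11.05% − 5.57%) / (1.64 − 0.50) = 5.48% / 1.14 = 4.8070%
R_f (intercept) = 5.57% − 0.50 × 4.8070% = 3.1665%
E(R_Ellery) = R_f + β × MRP = 3.1665% + 0.37 × 4.8070% = 4.95%

4.95%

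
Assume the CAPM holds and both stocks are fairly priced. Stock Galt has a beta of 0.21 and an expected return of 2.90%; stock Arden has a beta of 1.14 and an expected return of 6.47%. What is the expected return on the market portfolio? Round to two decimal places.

5.93%

Both satisfy E(R) = R_f + β·MRP, so the slope of the SML is
MRP = (6.47% − 2.90%) / (1.14 − 0.21) = 3.57% / 0.93 = 3.8387%
R_f = E(R_Galt) − β_Galt·MRP = 2.90% − 0.21 × 3.8387% = 2.0939%
E(R_m) = R_f + MRP = 2.0939% + 3.8387% = 5.93%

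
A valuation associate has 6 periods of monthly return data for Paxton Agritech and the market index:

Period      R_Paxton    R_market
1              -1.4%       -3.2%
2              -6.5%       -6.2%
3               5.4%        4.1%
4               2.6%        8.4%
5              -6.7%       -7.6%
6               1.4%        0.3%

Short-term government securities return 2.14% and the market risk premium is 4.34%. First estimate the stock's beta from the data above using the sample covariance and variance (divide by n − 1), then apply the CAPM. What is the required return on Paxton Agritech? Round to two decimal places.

5.24%

Mean R_i = (-1.4 − 6.5 + 5.4 + 2.6 − 6.7 + 1.4) / 6 = -0.8667%
Mean R_m = (-3.2 − 6.2 + 4.1 + 8.4 − 7.6 + 0.3) / 6 = -0.7000%
Σ(R_i − R̄_i)(R_m − R̄_m) = 136.4600  ⇒  Cov = 136.4600 / 5 = 27.2920
Σ(R_m − R̄_m)² = 190.9600  ⇒  Var(R_m) = 190.9600 / 5 = 38.1920
β = Cov / Var(R_m) = 27.2920 / 38.1920 = 0.7146
E(R) = R_f + β × MRP = 2.14% + 0.7146 × 4.34% = 5.24%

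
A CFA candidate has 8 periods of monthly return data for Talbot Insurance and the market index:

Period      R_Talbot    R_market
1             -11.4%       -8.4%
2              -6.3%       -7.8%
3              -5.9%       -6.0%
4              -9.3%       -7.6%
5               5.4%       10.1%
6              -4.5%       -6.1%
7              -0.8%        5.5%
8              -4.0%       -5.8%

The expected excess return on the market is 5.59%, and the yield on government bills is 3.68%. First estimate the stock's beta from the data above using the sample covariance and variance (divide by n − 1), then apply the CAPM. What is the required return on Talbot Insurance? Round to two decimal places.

7.45%

Mean R_i = (-11.4 − 6.3 − 5.9 − 9.3 + 5.4 − 4.5 − 0.8 − 4.0) / 8 = -4.6000%
Mean R_m = (-8.4 − 7.8 − 6.0 − 7.6 + 10.1 − 6.1 + 5.5 − 5.8) / 8 = -3.2625%
Σ(R_i − R̄_i)(R_m − R̄_m) = 231.7100  ⇒  Cov = 231.7100 / 7 = 33.1014
Σ(R_m − R̄_m)² = 343.1188  ⇒  Var(R_m) = 343.1188 / 7 = 49.0170
β = Cov / Var(R_m) = 33.1014 / 49.0170 = 0.6753
E(R) = R_f + β × MRP = 3.68% + 0.6753 × 5.59% = 7.45%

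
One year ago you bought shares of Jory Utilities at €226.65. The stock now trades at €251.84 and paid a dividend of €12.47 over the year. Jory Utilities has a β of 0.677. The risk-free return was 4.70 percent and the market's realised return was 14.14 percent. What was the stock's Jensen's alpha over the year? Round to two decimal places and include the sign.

Realised HPR = (P1 + D1 − P0) / P0 = (251.84 + 12.47 − 226.65) / 226.65 = 37.66 / 226.65 = 16.6159%
MRP = 14.14% − 4.70% = 9.44%
CAPM required = R_f + β·MRP = 4.70% + 0.677 × 9.44% = 11.09088%
α = realised − required = 16.6159% − 11.09088% = +5.53%

+5.53%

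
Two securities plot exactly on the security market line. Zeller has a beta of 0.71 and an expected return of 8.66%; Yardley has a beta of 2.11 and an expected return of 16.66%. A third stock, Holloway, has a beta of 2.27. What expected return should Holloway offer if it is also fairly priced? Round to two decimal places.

17.57%

MRP (SML slope) = (16.66% − 8.66%) / (2.11 − 0.71) = 8.00% / 1.40 = 5.7143%
R_f (intercept) = 8.66% − 0.71 × 5.7143% = 4.6028%
E(R_Holloway) = R_f + β × MRP = 4.6028% + 2.27 × 5.7143% = 17.57%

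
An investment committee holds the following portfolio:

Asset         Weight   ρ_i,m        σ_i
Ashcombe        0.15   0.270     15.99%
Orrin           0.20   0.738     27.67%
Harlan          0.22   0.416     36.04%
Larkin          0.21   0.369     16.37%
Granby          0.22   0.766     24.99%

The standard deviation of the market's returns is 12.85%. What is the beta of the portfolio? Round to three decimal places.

β_Ashcombe = 0.270 × 15.99% / 12.85% = 0.3360
β_Orrin = 0.738 × 27.67% / 12.85% = 1.5891
β_Harlan = 0.416 × 36.04% / 12.85% = 1.1667
β_Larkin = 0.369 × 16.37% / 12.85% = 0.4701
β_Granby = 0.766 × 24.99% / 12.85% = 1.4897
β_P = Σ w_i β_i = 0.15×0.3360 + 0.20×1.5891 + 0.22×1.1667 + 0.21×0.4701 + 0.22×1.4897 = 1.0513

1.051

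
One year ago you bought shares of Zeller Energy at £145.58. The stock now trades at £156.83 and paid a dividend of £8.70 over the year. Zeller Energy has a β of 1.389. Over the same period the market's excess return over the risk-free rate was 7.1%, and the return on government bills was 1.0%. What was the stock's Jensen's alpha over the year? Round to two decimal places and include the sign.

Realised HPR = (P1 + D1 − P0) / P0 = (156.83 + 8.70 − 145.58) / 145.58 = 19.95 / 145.58 = 13.7038%
CAPM required = R_f + β·MRP = 1.0% + 1.389 × 7.1% = 10.8619%
α = realised − required = 13.7038% − 10.8619% = +2.84%

+2.84%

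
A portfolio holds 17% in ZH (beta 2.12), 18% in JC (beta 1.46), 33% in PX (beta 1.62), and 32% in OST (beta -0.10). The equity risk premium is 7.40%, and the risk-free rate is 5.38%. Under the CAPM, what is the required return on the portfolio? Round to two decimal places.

13.71%

β_P = Σ w_i β_i = 0.17×2.12 + 0.18×1.46 + 0.33×1.62 + 0.32×-0.10 = 1.1258
E(R_P) = R_f + β_P × MRP = 5.38% + 1.1258 × 7.40% = 13.71%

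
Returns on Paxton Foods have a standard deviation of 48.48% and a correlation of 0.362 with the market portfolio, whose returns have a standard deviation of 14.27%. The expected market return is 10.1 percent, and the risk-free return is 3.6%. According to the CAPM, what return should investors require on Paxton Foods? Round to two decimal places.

β = ρ × σ_i / σ_m = 0.362 × 48.48% / 14.27% = 1.2298
MRP = 10.1% − 3.6% = 6.50%
E(R) = 3.6% + 1.2298 × 6.5% = 11.59%

11.59%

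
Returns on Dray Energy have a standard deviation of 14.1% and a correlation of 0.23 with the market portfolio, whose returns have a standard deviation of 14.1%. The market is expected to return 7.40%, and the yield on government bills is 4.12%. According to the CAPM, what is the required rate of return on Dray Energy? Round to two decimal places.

β = ρ × σ_i / σ_m = 0.23 × 14.1% / 14.1% = 0.2300
MRP = 7.40% − 4.12% = 3.28%
E(R) = 4.12% + 0.2300 × 3.28% = 4.87%

4.87%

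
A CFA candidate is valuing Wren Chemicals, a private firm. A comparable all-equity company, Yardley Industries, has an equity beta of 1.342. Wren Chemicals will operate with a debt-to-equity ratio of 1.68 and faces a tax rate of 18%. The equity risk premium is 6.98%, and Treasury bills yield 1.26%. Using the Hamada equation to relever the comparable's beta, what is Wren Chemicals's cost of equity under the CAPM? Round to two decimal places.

β_L = β_U × [1 + (1 − t)(D/E)] = 1.342 × [1 + (1 − 0.18) × 1.68]
    = 1.342 × [1 + 0.82 × 1.68] = 1.342 × 2.3776 = 3.1907
E(R) = R_f + β_L × MRP = 1.26% + 3.1907 × 6.98% = 23.53%

23.53%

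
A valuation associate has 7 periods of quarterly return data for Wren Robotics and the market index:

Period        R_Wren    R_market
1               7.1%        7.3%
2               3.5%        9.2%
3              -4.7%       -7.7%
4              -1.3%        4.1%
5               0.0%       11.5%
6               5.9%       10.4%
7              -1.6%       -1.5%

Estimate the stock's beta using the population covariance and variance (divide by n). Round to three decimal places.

0.457

Mean R_i = (7.1 + 3.5 − 4.7 − 1.3 + 0.0 + 5.9 − 1.6) / 7 = 1.2714%
Mean R_m = (7.3 + 9.2 − 7.7 + 4.1 + 11.5 + 10.4 − 1.5) / 7 = 4.7571%
Σ(R_i − R̄_i)(R_m − R̄_m) = 136.3114  ⇒  Cov = 136.3114 / 7 = 19.4731
Σ(R_m − R̄_m)² = 298.2771  ⇒  Var(R_m) = 298.2771 / 7 = 42.6110
β = Cov / Var(R_m) = 19.4731 / 42.6110 = 0.4570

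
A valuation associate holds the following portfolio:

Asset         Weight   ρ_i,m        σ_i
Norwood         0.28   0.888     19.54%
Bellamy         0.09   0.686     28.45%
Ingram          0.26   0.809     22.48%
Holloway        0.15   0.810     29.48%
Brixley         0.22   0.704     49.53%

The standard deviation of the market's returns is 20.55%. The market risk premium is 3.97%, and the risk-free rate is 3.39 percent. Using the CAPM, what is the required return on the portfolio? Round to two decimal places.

7.76%

β_Norwood = 0.888 × 19.54% / 20.55% = 0.8444
β_Bellamy = 0.686 × 28.45% / 20.55% = 0.9497
β_Ingram = 0.809 × 22.48% / 20.55% = 0.8850
β_Holloway = 0.810 × 29.48% / 20.55% = 1.1620
β_Brixley = 0.704 × 49.53% / 20.55% = 1.6968
β_P = Σ w_i β_i = 0.28×0.8444 + 0.09×0.9497 + 0.26×0.8850 + 0.15×1.1620 + 0.22×1.6968 = 1.0996
E(R_P) = R_f + β_P × MRP = 3.39% + 1.0996 × 3.97% = 7.76%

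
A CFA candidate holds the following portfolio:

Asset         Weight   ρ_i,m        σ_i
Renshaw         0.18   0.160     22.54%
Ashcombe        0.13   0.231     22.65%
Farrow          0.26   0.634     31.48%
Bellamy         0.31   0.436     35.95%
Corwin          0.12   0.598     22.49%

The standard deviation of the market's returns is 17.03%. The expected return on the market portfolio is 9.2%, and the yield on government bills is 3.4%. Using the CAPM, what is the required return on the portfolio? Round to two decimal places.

7.82%

β_Renshaw = 0.160 × 22.54% / 17.03% = 0.2118
β_Ashcombe = 0.231 × 22.65% / 17.03% = 0.3072
β_Farrow = 0.634 × 31.48% / 17.03% = 1.1720
β_Bellamy = 0.436 × 35.95% / 17.03% = 0.9204
β_Corwin = 0.598 × 22.49% / 17.03% = 0.7897
β_P = Σ w_i β_i = 0.18×0.2118 + 0.13×0.3072 + 0.26×1.1720 + 0.31×0.9204 + 0.12×0.7897 = 0.7629
MRP = 9.2% − 3.4% = 5.80%
E(R_P) = R_f + β_P × MRP = 3.4% + 0.7629 × 5.8% = 7.82%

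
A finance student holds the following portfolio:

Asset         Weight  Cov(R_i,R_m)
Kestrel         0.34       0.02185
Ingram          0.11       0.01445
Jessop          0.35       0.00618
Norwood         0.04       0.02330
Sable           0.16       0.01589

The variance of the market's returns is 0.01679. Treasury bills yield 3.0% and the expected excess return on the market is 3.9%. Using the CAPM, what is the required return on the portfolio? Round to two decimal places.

6.40%

β_Kestrel = 0.02185 / 0.01679 = 1.3014
β_Ingram = 0.01445 / 0.01679 = 0.8606
β_Jessop = 0.00618 / 0.01679 = 0.3681
β_Norwood = 0.02330 / 0.01679 = 1.3877
β_Sable = 0.01589 / 0.01679 = 0.9464
β_P = Σ w_i β_i = 0.34×1.3014 + 0.11×0.8606 + 0.35×0.3681 + 0.04×1.3877 + 0.16×0.9464 = 0.8729
E(R_P) = R_f + β_P × MRP = 3.0% + 0.8729 × 3.9% = 6.40%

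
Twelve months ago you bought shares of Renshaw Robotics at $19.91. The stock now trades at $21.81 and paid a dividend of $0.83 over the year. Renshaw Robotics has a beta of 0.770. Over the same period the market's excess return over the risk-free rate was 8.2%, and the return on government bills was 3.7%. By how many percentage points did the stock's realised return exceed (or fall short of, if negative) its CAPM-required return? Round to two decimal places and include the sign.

Realised HPR = (P1 + D1 − P0) / P0 = (21.81 + 0.83 − 19.91) / 19.91 = 2.73 / 19.91 = 13.7117%
CAPM required = R_f + β·MRP = 3.7% + 0.770 × 8.2% = 10.0140%
α = realised − required = 13.7117% − 10.0140% = +3.70%

+3.70%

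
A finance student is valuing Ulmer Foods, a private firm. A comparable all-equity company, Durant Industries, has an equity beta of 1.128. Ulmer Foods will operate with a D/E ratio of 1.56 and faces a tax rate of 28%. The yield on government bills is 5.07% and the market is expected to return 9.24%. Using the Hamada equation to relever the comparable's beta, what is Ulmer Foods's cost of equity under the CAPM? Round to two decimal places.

15.06%

β_L = β_U × [1 + (1 − t)(D/E)] = 1.128 × [1 + (1 − 0.28) × 1.56]
    = 1.128 × [1 + 0.72 × 1.56] = 1.128 × 2.1232 = 2.3950
MRP = 9.24% − 5.07% = 4.17%
E(R) = R_f + β_L × MRP = 5.07% + 2.3950 × 4.17% = 15.06%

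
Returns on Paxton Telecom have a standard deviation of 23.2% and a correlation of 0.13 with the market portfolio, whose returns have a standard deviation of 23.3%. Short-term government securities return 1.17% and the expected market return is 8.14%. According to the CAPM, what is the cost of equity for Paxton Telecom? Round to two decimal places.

β = ρ × σ_i / σ_m = 0.13 × 23.2% / 23.3% = 0.1294
MRP = 8.14% − 1.17% = 6.97%
E(R) = 1.17% + 0.1294 × 6.97% = 2.07%

2.07%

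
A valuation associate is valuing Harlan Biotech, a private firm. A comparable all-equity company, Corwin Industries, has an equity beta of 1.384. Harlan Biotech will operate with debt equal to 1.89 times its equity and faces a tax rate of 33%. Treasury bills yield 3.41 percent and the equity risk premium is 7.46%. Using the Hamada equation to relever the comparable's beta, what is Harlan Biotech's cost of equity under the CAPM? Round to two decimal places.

26.81%

β_L = β_U × [1 + (1 − t)(D/E)] = 1.384 × [1 + (1 − 0.33) × 1.89]
    = 1.384 × [1 + 0.67 × 1.89] = 1.384 × 2.2663 = 3.1366
E(R) = R_f + β_L × MRP = 3.41% + 3.1366 × 7.46% = 26.81%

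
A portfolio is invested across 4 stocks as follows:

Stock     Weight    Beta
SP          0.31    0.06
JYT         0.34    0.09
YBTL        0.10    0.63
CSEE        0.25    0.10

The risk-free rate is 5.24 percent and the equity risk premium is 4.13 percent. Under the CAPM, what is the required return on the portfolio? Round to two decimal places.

β_P = Σ w_i β_i = 0.31×0.06 + 0.34×0.09 + 0.10×0.63 + 0.25×0.10 = 0.1372
E(R_P) = R_f + β_P × MRP = 5.24% + 0.1372 × 4.13% = 5.81%

5.81%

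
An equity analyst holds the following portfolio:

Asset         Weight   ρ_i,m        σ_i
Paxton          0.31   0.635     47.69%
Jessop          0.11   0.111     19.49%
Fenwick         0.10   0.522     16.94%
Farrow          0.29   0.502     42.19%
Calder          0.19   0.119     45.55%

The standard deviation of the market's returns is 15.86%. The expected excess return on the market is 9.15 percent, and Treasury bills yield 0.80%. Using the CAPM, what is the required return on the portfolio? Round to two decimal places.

β_Paxton = 0.635 × 47.69% / 15.86% = 1.9094
β_Jessop = 0.111 × 19.49% / 15.86% = 0.1364
β_Fenwick = 0.522 × 16.94% / 15.86% = 0.5575
β_Farrow = 0.502 × 42.19% / 15.86% = 1.3354
β_Calder = 0.119 × 45.55% / 15.86% = 0.3418
β_P = Σ w_i β_i = 0.31×1.9094 + 0.11×0.1364 + 0.10×0.5575 + 0.29×1.3354 + 0.19×0.3418 = 1.1149
E(R_P) = R_f + β_P × MRP = 0.80% + 1.1149 × 9.15% = 11.00%

11.00%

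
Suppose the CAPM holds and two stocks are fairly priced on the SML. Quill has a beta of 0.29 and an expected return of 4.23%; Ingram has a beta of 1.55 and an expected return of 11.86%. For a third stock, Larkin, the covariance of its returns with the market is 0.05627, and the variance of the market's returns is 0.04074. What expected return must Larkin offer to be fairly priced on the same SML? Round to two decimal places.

MRP = (11.86% − 4.23%) / (1.55 − 0.29) = 6.0556%
R_f = 4.23% − 0.29 × 6.0556% = 2.4739%
β_Larkin = Cov / Var(R_m) = 0.05627 / 0.04074 = 1.3812
E(R_Larkin) = R_f + β × MRP = 2.4739% + 1.3812 × 6.0556% = 10.84%

10.84%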